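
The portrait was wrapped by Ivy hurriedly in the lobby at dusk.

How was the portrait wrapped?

hurriedly

'hurriedly' marks the manner of the wrapping event.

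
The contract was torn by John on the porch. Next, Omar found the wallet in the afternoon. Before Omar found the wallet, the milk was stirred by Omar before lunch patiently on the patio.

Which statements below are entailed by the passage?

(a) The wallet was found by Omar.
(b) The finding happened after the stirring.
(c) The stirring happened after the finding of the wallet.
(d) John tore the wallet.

(a) Entailed — the original entails any weakening of itself; this just drops 'in the afternoon'.
(b) Entailed — the narrative places the stirring before the finding.
(c) Not entailed — the narrative places the stirring before the finding, not after.
(d) Not entailed — John tore the contract, not the wallet; the wallet belongs to the finding event.

(a), (b)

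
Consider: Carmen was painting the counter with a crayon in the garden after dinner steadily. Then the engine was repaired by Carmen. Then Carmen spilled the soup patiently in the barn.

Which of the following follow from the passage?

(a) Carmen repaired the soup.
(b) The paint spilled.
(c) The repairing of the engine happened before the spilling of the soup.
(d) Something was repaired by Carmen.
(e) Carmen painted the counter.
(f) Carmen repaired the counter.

(a) Not entailed — Carmen repaired the engine, not the soup; the soup belongs to the spilling event.
(b) Not entailed — the soup is what spilled, not the paint.
(c) Entailed — the narrative places the repairing before the spilling.
(d) Entailed — this follows by dropping conjuncts from the repairing event's description.
(e) Not entailed — 'was painting' is progressive on an accomplishment; it does not entail the completed 'painted'.
(f) Not entailed — Carmen repaired the engine, not the counter; the counter belongs to the painting event.

(c), (d)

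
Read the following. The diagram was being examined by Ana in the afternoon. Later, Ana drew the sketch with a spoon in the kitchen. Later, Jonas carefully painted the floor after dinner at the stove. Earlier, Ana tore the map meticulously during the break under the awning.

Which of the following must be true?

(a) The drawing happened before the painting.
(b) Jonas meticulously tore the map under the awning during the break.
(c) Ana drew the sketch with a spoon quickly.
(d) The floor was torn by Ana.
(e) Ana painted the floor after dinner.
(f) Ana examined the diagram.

(a) Entailed — the narrative places the drawing before the painting.
(b) Not entailed — the passage has Ana tearing the map, not Jonas.
(c) Not entailed — 'quickly' adds information not in the original event.
(d) Not entailed — Ana tore the map, not the floor; the floor belongs to the painting event.
(e) Not entailed — the passage has Jonas painting the floor, not Ana.
(f) Entailed — 'examine' is an activity; 'was examining' entails that some examining happened, so 'examined' holds.

(a), (f)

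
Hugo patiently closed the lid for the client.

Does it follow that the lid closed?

'Hugo closed the lid' is the causative; it entails the inchoative 'the lid closed'.

yes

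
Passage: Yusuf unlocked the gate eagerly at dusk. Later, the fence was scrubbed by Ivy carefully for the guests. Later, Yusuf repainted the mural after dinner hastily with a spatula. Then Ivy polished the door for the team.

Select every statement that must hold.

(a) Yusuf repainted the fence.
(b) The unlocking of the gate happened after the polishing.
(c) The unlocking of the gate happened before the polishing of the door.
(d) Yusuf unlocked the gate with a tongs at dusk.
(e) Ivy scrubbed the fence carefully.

(a) Not entailed — Yusuf repainted the mural, not the fence; the fence belongs to the scrubbing event.
(b) Not entailed — the narrative places the unlocking before the polishing, not after.
(c) Entailed — the narrative places the unlocking before the polishing.
(d) Not entailed — 'with a tongs' adds information not in the original event.
(e) Entailed — the original entails any weakening of itself; this just drops 'for the guests'.

(c), (e)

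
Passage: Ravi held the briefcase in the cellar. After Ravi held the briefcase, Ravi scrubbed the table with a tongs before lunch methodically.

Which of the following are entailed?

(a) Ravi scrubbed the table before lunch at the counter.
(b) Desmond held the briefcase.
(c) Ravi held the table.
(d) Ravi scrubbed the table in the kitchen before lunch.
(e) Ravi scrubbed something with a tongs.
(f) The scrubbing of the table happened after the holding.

(e), (f)

(a) Not entailed — 'at the counter' adds information not in the original event.
(b) Not entailed — the passage has Ravi holding the briefcase, not Desmond.
(c) Not entailed — Ravi held the briefcase, not the table; the table belongs to the scrubbing event.
(d) Not entailed — 'in the kitchen' adds information not in the original event.
(e) Entailed — every conjunct here is already in the original scrubbing event.
(f) Entailed — the narrative places the holding before the scrubbing.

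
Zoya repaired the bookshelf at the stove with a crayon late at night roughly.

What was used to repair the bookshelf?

a crayon

'with a crayon' marks the instrument of the repairing event.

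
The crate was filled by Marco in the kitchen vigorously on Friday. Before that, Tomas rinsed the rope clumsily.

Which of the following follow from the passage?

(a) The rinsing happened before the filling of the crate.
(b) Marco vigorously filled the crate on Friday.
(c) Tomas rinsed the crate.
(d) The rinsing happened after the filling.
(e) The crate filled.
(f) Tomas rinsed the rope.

(a), (b), (e), (f)

(a) Entailed — the narrative places the rinsing before the filling.
(b) Entailed — dropping 'in the kitchen' leaves a sub-description the original still satisfies.
(c) Not entailed — Tomas rinsed the rope, not the crate; the crate belongs to the filling event.
(d) Not entailed — the narrative places the rinsing before the filling, not after.
(e) Entailed — 'Marco filled the crate' is causative; it entails the inchoative 'the crate filled'.
(f) Entailed — dropping 'clumsily' leaves a sub-description the original still satisfies.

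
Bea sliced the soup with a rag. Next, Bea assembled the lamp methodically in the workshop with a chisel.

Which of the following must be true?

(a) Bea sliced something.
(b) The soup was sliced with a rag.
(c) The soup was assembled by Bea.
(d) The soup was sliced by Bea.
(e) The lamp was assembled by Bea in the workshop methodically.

(a) Entailed — dropping 'with a rag' and generalizing the patient leaves a sub-description the original still satisfies.
(b) Entailed — generalizing the agent leaves a sub-description the original still satisfies.
(c) Not entailed — Bea assembled the lamp, not the soup; the soup belongs to the slicing event.
(d) Entailed — the original entails any weakening of itself; this just drops 'with a rag'.
(e) Entailed — every conjunct here is already in the original assembling event.

(a), (b), (d), (e)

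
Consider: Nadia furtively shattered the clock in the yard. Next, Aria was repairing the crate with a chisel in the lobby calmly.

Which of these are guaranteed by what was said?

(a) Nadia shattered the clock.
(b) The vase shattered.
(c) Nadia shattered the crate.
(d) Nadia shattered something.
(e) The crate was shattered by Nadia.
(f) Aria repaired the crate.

(a) Entailed — the original entails any weakening of itself; this just drops 'furtively', 'in the yard'.
(b) Not entailed — the clock is what shattered, not the vase.
(c) Not entailed — Nadia shattered the clock, not the crate; the crate belongs to the repairing event.
(d) Entailed — dropping 'furtively', 'in the yard' and generalizing the patient leaves a sub-description the original still satisfies.
(e) Not entailed — Nadia shattered the clock, not the crate; the crate belongs to the repairing event.
(f) Not entailed — 'was repairing' is progressive on an accomplishment; it does not entail the completed 'repaired'.

(a), (d)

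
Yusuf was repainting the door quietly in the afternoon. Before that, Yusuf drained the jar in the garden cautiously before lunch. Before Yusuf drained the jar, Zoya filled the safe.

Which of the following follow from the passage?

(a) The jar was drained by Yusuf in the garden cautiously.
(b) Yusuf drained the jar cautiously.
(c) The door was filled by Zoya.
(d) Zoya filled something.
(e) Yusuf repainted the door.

(a), (b), (d)

(a) Entailed — this follows by dropping conjuncts from the draining event's description.
(b) Entailed — dropping 'in the garden', 'before lunch' leaves a sub-description the original still satisfies.
(c) Not entailed — Zoya filled the safe, not the door; the door belongs to the repainting event.
(d) Entailed — the original entails any weakening of itself; this just generalizes the patient.
(e) Not entailed — 'was repainting' is progressive on an accomplishment; it does not entail the completed 'repainted'.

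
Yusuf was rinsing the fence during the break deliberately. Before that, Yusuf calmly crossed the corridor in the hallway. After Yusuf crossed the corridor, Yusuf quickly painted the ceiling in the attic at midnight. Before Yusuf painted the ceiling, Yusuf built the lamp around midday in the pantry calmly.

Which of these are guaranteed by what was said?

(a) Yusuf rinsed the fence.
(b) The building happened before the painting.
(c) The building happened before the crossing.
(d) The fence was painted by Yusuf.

(a), (b)

(a) Entailed — 'rinse' is an activity; 'was rinsing' entails that some rinsing happened, so 'rinsed' holds.
(b) Entailed — the narrative places the building before the painting.
(c) Not entailed — the narrative doesn't order the building relative to the crossing.
(d) Not entailed — Yusuf painted the ceiling, not the fence; the fence belongs to the rinsing event.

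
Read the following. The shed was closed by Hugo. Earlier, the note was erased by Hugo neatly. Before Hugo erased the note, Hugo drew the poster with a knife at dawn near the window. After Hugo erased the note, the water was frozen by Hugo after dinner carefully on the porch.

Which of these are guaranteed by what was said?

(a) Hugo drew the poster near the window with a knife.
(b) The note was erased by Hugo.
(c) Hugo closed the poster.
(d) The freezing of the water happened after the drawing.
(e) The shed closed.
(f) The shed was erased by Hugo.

(a) Entailed — every conjunct here is already in the original drawing event.
(b) Entailed — this follows by dropping conjuncts from the erasing event's description.
(c) Not entailed — Hugo closed the shed, not the poster; the poster belongs to the drawing event.
(d) Entailed — the narrative places the drawing before the freezing.
(e) Entailed — 'Hugo closed the shed' is causative; it entails the inchoative 'the shed closed'.
(f) Not entailed — Hugo erased the note, not the shed; the shed belongs to the closing event.

(a), (b), (d), (e)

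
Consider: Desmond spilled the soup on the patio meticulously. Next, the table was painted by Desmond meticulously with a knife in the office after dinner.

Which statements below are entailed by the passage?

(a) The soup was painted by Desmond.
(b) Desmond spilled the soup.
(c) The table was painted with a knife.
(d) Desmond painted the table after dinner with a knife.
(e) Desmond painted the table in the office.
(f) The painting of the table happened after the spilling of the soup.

(b), (c), (d), (e), (f)

(a) Not entailed — Desmond painted the table, not the soup; the soup belongs to the spilling event.
(b) Entailed — every conjunct here is already in the original spilling event.
(c) Entailed — the original entails any weakening of itself; this just drops 'after dinner', 'meticulously', 'in the office' and generalizes the agent.
(d) Entailed — this follows by dropping conjuncts from the painting event's description.
(e) Entailed — this follows by dropping conjuncts from the painting event's description.
(f) Entailed — the narrative places the spilling before the painting.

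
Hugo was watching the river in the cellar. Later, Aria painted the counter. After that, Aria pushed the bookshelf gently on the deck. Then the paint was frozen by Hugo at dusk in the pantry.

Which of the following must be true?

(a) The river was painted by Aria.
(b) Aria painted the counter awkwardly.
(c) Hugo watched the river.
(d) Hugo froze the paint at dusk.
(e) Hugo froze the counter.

(c), (d)

(a) Not entailed — Aria painted the counter, not the river; the river belongs to the watching event.
(b) Not entailed — 'awkwardly' adds information not in the original event.
(c) Entailed — 'watch' is an activity; 'was watching' entails that some watching happened, so 'watched' holds.
(d) Entailed — the original entails any weakening of itself; this just drops 'in the pantry'.
(e) Not entailed — Hugo froze the paint, not the counter; the counter belongs to the painting event.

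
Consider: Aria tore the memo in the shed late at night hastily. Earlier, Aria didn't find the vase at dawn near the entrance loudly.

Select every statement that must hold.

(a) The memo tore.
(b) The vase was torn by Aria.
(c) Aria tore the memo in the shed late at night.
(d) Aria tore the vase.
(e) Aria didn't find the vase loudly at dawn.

(a), (c)

(a) Entailed — 'Aria tore the memo' is causative; it entails the inchoative 'the memo tore'.
(b) Not entailed — Aria tore the memo, not the vase; the vase belongs to the finding event.
(c) Entailed — the original entails any weakening of itself; this just drops 'hastily'.
(d) Not entailed — Aria tore the memo, not the vase; the vase belongs to the finding event.
(e) Not entailed — dropping 'near the entrance' under negation is not valid — the original leaves open that Aria found the vase some other way.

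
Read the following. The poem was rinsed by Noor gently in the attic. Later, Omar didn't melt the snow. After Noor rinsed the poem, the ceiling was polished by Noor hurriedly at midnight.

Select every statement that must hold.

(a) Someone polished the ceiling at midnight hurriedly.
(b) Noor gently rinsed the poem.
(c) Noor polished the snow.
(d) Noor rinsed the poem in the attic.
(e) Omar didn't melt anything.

(a), (b), (d)

(a) Entailed — this follows by dropping conjuncts from the polishing event's description.
(b) Entailed — this follows by dropping conjuncts from the rinsing event's description.
(c) Not entailed — Noor polished the ceiling, not the snow; the snow belongs to the melting event.
(d) Entailed — dropping 'gently' leaves a sub-description the original still satisfies.
(e) Not entailed — the original only denies this specific event; Omar may have melted something else.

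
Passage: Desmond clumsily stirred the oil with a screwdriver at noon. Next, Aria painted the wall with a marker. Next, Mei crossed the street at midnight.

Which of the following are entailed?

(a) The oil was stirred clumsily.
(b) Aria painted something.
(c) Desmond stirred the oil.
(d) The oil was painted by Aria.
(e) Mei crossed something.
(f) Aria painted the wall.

(a), (b), (c), (e), (f)

(a) Entailed — every conjunct here is already in the original stirring event.
(b) Entailed — every conjunct here is already in the original painting event.
(c) Entailed — this follows by dropping conjuncts from the stirring event's description.
(d) Not entailed — Aria painted the wall, not the oil; the oil belongs to the stirring event.
(e) Entailed — dropping 'at midnight' and generalizing the patient leaves a sub-description the original still satisfies.
(f) Entailed — dropping 'with a marker' leaves a sub-description the original still satisfies.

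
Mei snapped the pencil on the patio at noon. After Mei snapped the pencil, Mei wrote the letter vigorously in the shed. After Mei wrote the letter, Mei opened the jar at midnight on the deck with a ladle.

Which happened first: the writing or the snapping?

The connectives place the snapping before the writing.

the snapping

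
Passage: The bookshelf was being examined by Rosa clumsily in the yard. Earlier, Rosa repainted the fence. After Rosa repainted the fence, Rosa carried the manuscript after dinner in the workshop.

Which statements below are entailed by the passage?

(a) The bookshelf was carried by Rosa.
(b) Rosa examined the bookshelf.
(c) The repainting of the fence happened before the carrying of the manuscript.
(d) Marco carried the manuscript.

(b), (c)

(a) Not entailed — Rosa carried the manuscript, not the bookshelf; the bookshelf belongs to the examining event.
(b) Entailed — 'examine' is an activity; 'was examining' entails that some examining happened, so 'examined' holds.
(c) Entailed — the narrative places the repainting before the carrying.
(d) Not entailed — the passage has Rosa carrying the manuscript, not Marco.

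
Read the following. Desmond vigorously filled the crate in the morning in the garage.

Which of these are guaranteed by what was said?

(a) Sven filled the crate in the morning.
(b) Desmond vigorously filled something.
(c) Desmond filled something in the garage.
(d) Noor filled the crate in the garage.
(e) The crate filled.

(a) Not entailed — the passage has Desmond filling the crate, not Sven.
(b) Entailed — this follows by dropping conjuncts from the filling event's description.
(c) Entailed — the original entails any weakening of itself; this just drops 'vigorously', 'in the morning' and generalizes the patient.
(d) Not entailed — the passage has Desmond filling the crate, not Noor.
(e) Entailed — 'Desmond filled the crate' is causative; it entails the inchoative 'the crate filled'.

(b), (c), (e)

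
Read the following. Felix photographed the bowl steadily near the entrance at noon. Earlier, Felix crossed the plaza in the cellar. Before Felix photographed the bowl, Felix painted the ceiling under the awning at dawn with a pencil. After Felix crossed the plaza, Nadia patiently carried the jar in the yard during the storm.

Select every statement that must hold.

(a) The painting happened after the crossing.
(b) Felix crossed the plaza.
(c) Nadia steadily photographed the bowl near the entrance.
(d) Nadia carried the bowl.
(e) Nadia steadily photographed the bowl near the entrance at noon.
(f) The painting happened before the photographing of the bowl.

(b), (f)

(a) Not entailed — the narrative doesn't order the crossing relative to the painting.
(b) Entailed — dropping 'in the cellar' leaves a sub-description the original still satisfies.
(c) Not entailed — the passage has Felix photographing the bowl, not Nadia.
(d) Not entailed — Nadia carried the jar, not the bowl; the bowl belongs to the photographing event.
(e) Not entailed — the passage has Felix photographing the bowl, not Nadia.
(f) Entailed — the narrative places the painting before the photographing.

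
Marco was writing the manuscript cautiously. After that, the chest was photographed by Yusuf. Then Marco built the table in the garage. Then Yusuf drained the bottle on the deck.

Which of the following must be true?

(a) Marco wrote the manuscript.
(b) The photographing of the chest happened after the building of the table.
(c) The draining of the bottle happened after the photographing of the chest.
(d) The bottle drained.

(a) Not entailed — 'was writing' is progressive on an accomplishment; it does not entail the completed 'wrote'.
(b) Not entailed — the narrative places the photographing before the building, not after.
(c) Entailed — the narrative places the photographing before the draining.
(d) Entailed — 'Yusuf drained the bottle' is causative; it entails the inchoative 'the bottle drained'.

(c), (d)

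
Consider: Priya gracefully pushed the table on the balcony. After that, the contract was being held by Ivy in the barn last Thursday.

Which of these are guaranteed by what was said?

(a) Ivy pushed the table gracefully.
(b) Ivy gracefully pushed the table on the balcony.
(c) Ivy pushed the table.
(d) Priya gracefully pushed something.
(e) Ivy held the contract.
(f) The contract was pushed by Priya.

(d), (e)

(a) Not entailed — the passage has Priya pushing the table, not Ivy.
(b) Not entailed — the passage has Priya pushing the table, not Ivy.
(c) Not entailed — the passage has Priya pushing the table, not Ivy.
(d) Entailed — dropping 'on the balcony' and generalizing the patient leaves a sub-description the original still satisfies.
(e) Entailed — 'hold' is an activity; 'was holding' entails that some holding happened, so 'held' holds.
(f) Not entailed — Priya pushed the table, not the contract; the contract belongs to the holding event.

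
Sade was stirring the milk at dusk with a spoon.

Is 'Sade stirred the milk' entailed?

yes

'stir' is atelic; if Sade was stirring the milk, then Sade stirred the milk (for some time).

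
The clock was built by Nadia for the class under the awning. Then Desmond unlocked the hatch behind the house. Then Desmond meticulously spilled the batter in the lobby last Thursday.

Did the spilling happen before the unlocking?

no

The narrative orders the unlocking before the spilling.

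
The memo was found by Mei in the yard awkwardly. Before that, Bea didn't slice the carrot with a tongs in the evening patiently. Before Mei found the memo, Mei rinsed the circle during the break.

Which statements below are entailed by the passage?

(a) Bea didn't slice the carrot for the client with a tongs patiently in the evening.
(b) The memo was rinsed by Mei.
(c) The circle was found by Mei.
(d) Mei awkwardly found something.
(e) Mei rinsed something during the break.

(a) Entailed — under negation, adding a further restriction is entailed: if no such slicing event occurred, none occurred for the client either.
(b) Not entailed — Mei rinsed the circle, not the memo; the memo belongs to the finding event.
(c) Not entailed — Mei found the memo, not the circle; the circle belongs to the rinsing event.
(d) Entailed — dropping 'in the yard' and generalizing the patient leaves a sub-description the original still satisfies.
(e) Entailed — the original entails any weakening of itself; this just generalizes the patient.

(a), (d), (e)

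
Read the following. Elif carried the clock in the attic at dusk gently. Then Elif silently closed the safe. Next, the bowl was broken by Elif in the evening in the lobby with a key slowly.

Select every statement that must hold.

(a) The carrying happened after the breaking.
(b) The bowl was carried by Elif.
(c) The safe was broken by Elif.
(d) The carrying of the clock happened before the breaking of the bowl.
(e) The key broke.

(d)

(a) Not entailed — the narrative places the carrying before the breaking, not after.
(b) Not entailed — Elif carried the clock, not the bowl; the bowl belongs to the breaking event.
(c) Not entailed — Elif broke the bowl, not the safe; the safe belongs to the closing event.
(d) Entailed — the narrative places the carrying before the breaking.
(e) Not entailed — the bowl is what broke, not the key.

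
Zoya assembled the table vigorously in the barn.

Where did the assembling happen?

'in the barn' marks the location of the assembling event.

in the barn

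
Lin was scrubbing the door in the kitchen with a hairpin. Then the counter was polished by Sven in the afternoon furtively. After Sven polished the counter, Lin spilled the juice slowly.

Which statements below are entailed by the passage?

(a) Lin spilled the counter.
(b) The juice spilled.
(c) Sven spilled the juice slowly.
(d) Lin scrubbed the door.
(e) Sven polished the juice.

(a) Not entailed — Lin spilled the juice, not the counter; the counter belongs to the polishing event.
(b) Entailed — 'Lin spilled the juice' is causative; it entails the inchoative 'the juice spilled'.
(c) Not entailed — the passage has Lin spilling the juice, not Sven.
(d) Entailed — 'scrub' is an activity; 'was scrubbing' entails that some scrubbing happened, so 'scrubbed' holds.
(e) Not entailed — Sven polished the counter, not the juice; the juice belongs to the spilling event.

(b), (d)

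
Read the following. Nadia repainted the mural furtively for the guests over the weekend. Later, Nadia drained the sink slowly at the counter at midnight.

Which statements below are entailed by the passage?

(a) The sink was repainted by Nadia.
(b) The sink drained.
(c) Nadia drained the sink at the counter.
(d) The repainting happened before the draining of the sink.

(b), (c), (d)

(a) Not entailed — Nadia repainted the mural, not the sink; the sink belongs to the draining event.
(b) Entailed — 'Nadia drained the sink' is causative; it entails the inchoative 'the sink drained'.
(c) Entailed — the original entails any weakening of itself; this just drops 'slowly', 'at midnight'.
(d) Entailed — the narrative places the repainting before the draining.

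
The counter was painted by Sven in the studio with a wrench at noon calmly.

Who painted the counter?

Sven

'Sven' marks the agent of the painting event.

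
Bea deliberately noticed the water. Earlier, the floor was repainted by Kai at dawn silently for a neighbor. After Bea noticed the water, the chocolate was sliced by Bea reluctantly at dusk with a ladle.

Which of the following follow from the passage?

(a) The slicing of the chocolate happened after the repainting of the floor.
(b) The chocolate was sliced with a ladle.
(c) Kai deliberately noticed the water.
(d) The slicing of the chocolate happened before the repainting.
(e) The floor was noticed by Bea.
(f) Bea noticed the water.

(a), (b), (f)

(a) Entailed — the narrative places the repainting before the slicing.
(b) Entailed — every conjunct here is already in the original slicing event.
(c) Not entailed — the passage has Bea noticing the water, not Kai.
(d) Not entailed — the narrative places the repainting before the slicing, not after.
(e) Not entailed — Bea noticed the water, not the floor; the floor belongs to the repainting event.
(f) Entailed — this follows by dropping conjuncts from the noticing event's description.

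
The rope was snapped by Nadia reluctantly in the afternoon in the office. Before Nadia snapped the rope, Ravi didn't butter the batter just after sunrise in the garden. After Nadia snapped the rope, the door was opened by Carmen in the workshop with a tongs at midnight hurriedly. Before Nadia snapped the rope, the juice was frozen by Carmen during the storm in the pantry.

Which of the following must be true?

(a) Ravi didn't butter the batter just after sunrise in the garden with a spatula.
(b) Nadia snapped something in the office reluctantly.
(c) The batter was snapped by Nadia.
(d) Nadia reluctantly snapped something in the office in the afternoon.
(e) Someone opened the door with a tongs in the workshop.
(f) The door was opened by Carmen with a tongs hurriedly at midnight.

(a) Entailed — under negation, adding a further restriction is entailed: if no such buttering event occurred, none occurred with a spatula either.
(b) Entailed — dropping 'in the afternoon' and generalizing the patient leaves a sub-description the original still satisfies.
(c) Not entailed — Nadia snapped the rope, not the batter; the batter belongs to the buttering event.
(d) Entailed — every conjunct here is already in the original snapping event.
(e) Entailed — the original entails any weakening of itself; this just drops 'at midnight', 'hurriedly' and generalizes the agent.
(f) Entailed — this follows by dropping conjuncts from the opening event's description.

(a), (b), (d), (e), (f)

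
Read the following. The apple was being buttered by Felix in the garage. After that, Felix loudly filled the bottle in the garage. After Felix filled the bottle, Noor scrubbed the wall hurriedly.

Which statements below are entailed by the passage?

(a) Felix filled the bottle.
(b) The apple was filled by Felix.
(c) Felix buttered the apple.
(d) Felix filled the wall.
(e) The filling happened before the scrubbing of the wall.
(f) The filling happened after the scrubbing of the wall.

(a) Entailed — every conjunct here is already in the original filling event.
(b) Not entailed — Felix filled the bottle, not the apple; the apple belongs to the buttering event.
(c) Not entailed — 'was buttering' is progressive on an accomplishment; it does not entail the completed 'buttered'.
(d) Not entailed — Felix filled the bottle, not the wall; the wall belongs to the scrubbing event.
(e) Entailed — the narrative places the filling before the scrubbing.
(f) Not entailed — the narrative places the filling before the scrubbing, not after.

(a), (e)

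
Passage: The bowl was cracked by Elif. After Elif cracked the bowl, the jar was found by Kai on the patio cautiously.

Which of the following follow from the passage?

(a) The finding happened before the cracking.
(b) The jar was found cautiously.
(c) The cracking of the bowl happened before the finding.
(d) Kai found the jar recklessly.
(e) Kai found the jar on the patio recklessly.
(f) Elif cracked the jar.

(a) Not entailed — the narrative places the cracking before the finding, not after.
(b) Entailed — dropping 'on the patio' and generalizing the agent leaves a sub-description the original still satisfies.
(c) Entailed — the narrative places the cracking before the finding.
(d) Not entailed — 'recklessly' adds a manner not in (and inconsistent with) the original.
(e) Not entailed — 'recklessly' adds a manner not in (and inconsistent with) the original.
(f) Not entailed — Elif cracked the bowl, not the jar; the jar belongs to the finding event.

(b), (c)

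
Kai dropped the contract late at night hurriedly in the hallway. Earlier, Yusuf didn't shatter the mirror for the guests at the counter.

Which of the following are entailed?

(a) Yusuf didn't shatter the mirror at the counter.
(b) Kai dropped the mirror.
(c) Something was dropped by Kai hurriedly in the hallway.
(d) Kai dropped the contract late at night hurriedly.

(a) Not entailed — dropping 'for the guests' under negation is not valid — the original leaves open that Yusuf shattered the mirror some other way.
(b) Not entailed — Kai dropped the contract, not the mirror; the mirror belongs to the shattering event.
(c) Entailed — dropping 'late at night' and generalizing the patient leaves a sub-description the original still satisfies.
(d) Entailed — dropping 'in the hallway' leaves a sub-description the original still satisfies.

(c), (d)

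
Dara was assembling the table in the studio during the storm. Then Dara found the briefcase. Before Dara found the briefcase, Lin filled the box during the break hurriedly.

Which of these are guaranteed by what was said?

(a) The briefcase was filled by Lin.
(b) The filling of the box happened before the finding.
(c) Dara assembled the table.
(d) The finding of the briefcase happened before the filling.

(b)

(a) Not entailed — Lin filled the box, not the briefcase; the briefcase belongs to the finding event.
(b) Entailed — the narrative places the filling before the finding.
(c) Not entailed — 'was assembling' is progressive on an accomplishment; it does not entail the completed 'assembled'.
(d) Not entailed — the narrative places the filling before the finding, not after.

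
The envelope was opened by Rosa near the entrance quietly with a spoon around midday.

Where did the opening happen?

'near the entrance' marks the location of the opening event.

near the entrance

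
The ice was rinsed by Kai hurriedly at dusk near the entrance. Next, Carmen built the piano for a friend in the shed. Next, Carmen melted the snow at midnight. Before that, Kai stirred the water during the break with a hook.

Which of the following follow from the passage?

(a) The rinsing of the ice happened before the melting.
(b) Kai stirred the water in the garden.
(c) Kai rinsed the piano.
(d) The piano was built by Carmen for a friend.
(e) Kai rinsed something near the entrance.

(a) Entailed — the narrative places the rinsing before the melting.
(b) Not entailed — 'in the garden' adds information not in the original event.
(c) Not entailed — Kai rinsed the ice, not the piano; the piano belongs to the building event.
(d) Entailed — every conjunct here is already in the original building event.
(e) Entailed — the original entails any weakening of itself; this just drops 'at dusk', 'hurriedly' and generalizes the patient.

(a), (d), (e)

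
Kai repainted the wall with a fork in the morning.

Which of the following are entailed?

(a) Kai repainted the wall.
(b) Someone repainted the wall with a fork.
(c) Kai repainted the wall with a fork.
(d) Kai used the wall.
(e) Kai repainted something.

(a), (b), (c), (e)

(a) Entailed — the original entails any weakening of itself; this just drops 'in the morning', 'with a fork'.
(b) Entailed — every conjunct here is already in the original repainting event.
(c) Entailed — every conjunct here is already in the original repainting event.
(d) Not entailed — the wall is the patient, not an instrument — Kai used a fork.
(e) Entailed — every conjunct here is already in the original repainting event.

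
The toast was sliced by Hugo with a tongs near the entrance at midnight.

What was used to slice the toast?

a tongs

'with a tongs' marks the instrument of the slicing event.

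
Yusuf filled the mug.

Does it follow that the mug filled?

'Yusuf filled the mug' is the causative; it entails the inchoative 'the mug filled'.

yes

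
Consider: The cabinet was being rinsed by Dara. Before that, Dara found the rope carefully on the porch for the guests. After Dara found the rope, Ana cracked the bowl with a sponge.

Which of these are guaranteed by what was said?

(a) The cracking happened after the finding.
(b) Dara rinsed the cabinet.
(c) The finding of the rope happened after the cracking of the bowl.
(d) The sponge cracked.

(a), (b)

(a) Entailed — the narrative places the finding before the cracking.
(b) Entailed — 'rinse' is an activity; 'was rinsing' entails that some rinsing happened, so 'rinsed' holds.
(c) Not entailed — the narrative places the finding before the cracking, not after.
(d) Not entailed — the bowl is what cracked, not the sponge.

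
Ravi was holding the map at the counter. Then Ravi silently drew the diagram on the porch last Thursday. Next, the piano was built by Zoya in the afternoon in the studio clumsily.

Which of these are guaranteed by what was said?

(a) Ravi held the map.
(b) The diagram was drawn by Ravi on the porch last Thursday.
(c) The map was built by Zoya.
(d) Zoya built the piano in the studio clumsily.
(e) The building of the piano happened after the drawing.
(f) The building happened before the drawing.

(a) Entailed — 'hold' is an activity; 'was holding' entails that some holding happened, so 'held' holds.
(b) Entailed — the original entails any weakening of itself; this just drops 'silently'.
(c) Not entailed — Zoya built the piano, not the map; the map belongs to the holding event.
(d) Entailed — the original entails any weakening of itself; this just drops 'in the afternoon'.
(e) Entailed — the narrative places the drawing before the building.
(f) Not entailed — the narrative places the drawing before the building, not after.

(a), (b), (d), (e)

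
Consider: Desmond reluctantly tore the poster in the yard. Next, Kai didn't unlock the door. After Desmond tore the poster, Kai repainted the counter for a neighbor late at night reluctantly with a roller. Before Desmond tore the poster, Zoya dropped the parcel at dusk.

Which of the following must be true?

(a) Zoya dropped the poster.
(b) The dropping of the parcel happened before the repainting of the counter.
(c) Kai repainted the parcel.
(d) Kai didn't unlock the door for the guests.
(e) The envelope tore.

(a) Not entailed — Zoya dropped the parcel, not the poster; the poster belongs to the tearing event.
(b) Entailed — the narrative places the dropping before the repainting.
(c) Not entailed — Kai repainted the counter, not the parcel; the parcel belongs to the dropping event.
(d) Entailed — under negation, adding a further restriction is entailed: if no such unlocking event occurred, none occurred for the guests either.
(e) Not entailed — the poster is what tore, not the envelope.

(b), (d)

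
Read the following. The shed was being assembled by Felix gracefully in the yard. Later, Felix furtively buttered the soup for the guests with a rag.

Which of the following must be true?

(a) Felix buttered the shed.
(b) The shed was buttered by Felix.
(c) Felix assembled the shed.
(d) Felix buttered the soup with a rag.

(a) Not entailed — Felix buttered the soup, not the shed; the shed belongs to the assembling event.
(b) Not entailed — Felix buttered the soup, not the shed; the shed belongs to the assembling event.
(c) Not entailed — 'was assembling' is progressive on an accomplishment; it does not entail the completed 'assembled'.
(d) Entailed — the original entails any weakening of itself; this just drops 'for the guests', 'furtively'.

(d)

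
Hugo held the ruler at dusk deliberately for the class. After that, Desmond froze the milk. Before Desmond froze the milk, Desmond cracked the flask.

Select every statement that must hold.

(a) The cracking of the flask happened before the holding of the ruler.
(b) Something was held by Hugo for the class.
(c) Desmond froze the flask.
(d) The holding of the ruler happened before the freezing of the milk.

(a) Not entailed — the narrative doesn't order the cracking relative to the holding.
(b) Entailed — every conjunct here is already in the original holding event.
(c) Not entailed — Desmond froze the milk, not the flask; the flask belongs to the cracking event.
(d) Entailed — the narrative places the holding before the freezing.

(b), (d)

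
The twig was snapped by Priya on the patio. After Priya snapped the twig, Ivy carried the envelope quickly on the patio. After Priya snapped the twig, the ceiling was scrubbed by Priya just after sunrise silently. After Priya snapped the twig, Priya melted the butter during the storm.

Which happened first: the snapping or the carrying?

The connectives place the snapping before the carrying.

the snapping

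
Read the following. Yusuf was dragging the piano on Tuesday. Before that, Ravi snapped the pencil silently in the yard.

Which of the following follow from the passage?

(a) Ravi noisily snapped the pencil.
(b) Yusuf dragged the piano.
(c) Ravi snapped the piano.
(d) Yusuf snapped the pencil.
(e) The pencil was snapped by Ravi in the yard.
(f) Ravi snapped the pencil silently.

(a) Not entailed — 'noisily' adds a manner not in (and inconsistent with) the original.
(b) Entailed — 'drag' is an activity; 'was dragging' entails that some dragging happened, so 'dragged' holds.
(c) Not entailed — Ravi snapped the pencil, not the piano; the piano belongs to the dragging event.
(d) Not entailed — the passage has Ravi snapping the pencil, not Yusuf.
(e) Entailed — every conjunct here is already in the original snapping event.
(f) Entailed — this follows by dropping conjuncts from the snapping event's description.

(b), (e), (f)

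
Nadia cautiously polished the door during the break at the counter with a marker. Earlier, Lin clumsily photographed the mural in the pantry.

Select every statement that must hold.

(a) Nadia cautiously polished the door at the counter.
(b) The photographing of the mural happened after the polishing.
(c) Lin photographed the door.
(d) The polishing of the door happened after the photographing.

(a), (d)

(a) Entailed — the original entails any weakening of itself; this just drops 'with a marker', 'during the break'.
(b) Not entailed — the narrative places the photographing before the polishing, not after.
(c) Not entailed — Lin photographed the mural, not the door; the door belongs to the polishing event.
(d) Entailed — the narrative places the photographing before the polishing.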